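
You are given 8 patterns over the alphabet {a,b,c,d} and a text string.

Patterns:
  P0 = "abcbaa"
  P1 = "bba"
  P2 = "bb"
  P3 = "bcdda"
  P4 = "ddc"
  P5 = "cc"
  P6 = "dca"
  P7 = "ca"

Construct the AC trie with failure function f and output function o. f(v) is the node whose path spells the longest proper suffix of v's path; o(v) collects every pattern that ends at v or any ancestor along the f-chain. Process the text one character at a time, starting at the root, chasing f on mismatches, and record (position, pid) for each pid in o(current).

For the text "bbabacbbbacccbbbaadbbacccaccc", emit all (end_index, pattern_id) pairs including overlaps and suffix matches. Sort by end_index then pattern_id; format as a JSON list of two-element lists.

Construct AC machine:
Trie nodes:
  0='ε' goto a→1 b→7 c→17 d→14
  1='a' goto b→2
  2='ab' goto c→3
  3='abc' goto b→4
  4='abcb' goto a→5
  5='abcba' goto a→6
  6='abcbaa' goto ·  [P0 ends]
  7='b' goto b→8 c→10
  8='bb' goto a→9  [P2 ends]
  9='bba' goto ·  [P1 ends]
  10='bc' goto d→11
  11='bcd' goto d→12
  12='bcdd' goto a→13
  13='bcdda' goto ·  [P3 ends]
  14='d' goto c→19 d→15
  15='dd' goto c→16
  16='ddc' goto ·  [P4 ends]
  17='c' goto a→21 c→18
  18='cc' goto ·  [P5 ends]
  19='dc' goto a→20
  20='dca' goto ·  [P6 ends]
  21='ca' goto ·  [P7 ends]

BFS fail/out derivation:
  n1('a'): parent n0 fail=0; on 'a' 0 → fail=0;  out ∅∪∅=∅
  n7('b'): parent n0 fail=0; on 'b' 0 → fail=0;  out ∅∪∅=∅
  n14('d'): parent n0 fail=0; on 'd' 0 → fail=0;  out ∅∪∅=∅
  n17('c'): parent n0 fail=0; on 'c' 0 → fail=0;  out ∅∪∅=∅
  n2('ab'): parent n1 fail=0; on 'b' 0 → fail=7;  out ∅∪∅=∅
  n8('bb'): parent n7 fail=0; on 'b' 0 → fail=7;  out {2}∪∅={2}
  n10('bc'): parent n7 fail=0; on 'c' 0 → fail=17;  out ∅∪∅=∅
  n15('dd'): parent n14 fail=0; on 'd' 0 → fail=14;  out ∅∪∅=∅
  n18('cc'): parent n17 fail=0; on 'c' 0 → fail=17;  out {5}∪∅={5}
  n19('dc'): parent n14 fail=0; on 'c' 0 → fail=17;  out ∅∪∅=∅
  n21('ca'): parent n17 fail=0; on 'a' 0 → fail=1;  out {7}∪∅={7}
  n3('abc'): parent n2 fail=7; on 'c' 7 → fail=10;  out ∅∪∅=∅
  n9('bba'): parent n8 fail=7; on 'a' 7→0 → fail=1;  out {1}∪∅={1}
  n11('bcd'): parent n10 fail=17; on 'd' 17→0 → fail=14;  out ∅∪∅=∅
  n16('ddc'): parent n15 fail=14; on 'c' 14 → fail=19;  out {4}∪∅={4}
  n20('dca'): parent n19 fail=17; on 'a' 17 → fail=21;  out {6}∪{7}={6,7}
  n4('abcb'): parent n3 fail=10; on 'b' 10→17→0 → fail=7;  out ∅∪∅=∅
  n12('bcdd'): parent n11 fail=14; on 'd' 14 → fail=15;  out ∅∪∅=∅
  n5('abcba'): parent n4 fail=7; on 'a' 7→0 → fail=1;  out ∅∪∅=∅
  n13('bcdda'): parent n12 fail=15; on 'a' 15→14→0 → fail=1;  out {3}∪∅={3}
  n6('abcbaa'): parent n5 fail=1; on 'a' 1→0 → fail=1;  out {0}∪∅={0}

Scan:
pos 0 'b': at 7
pos 1 'b': at 8  ** P2@[0:1]
pos 2 'a': at 9  ** P1@[0:2]
pos 3 'b': at 2 ·f
pos 4 'a': at 1 ·f
pos 5 'c': at 17 ·f
pos 6 'b': at 7 ·f
pos 7 'b': at 8  ** P2@[6:7]
pos 8 'b': at 8 ·f  ** P2@[7:8]
pos 9 'a': at 9  ** P1@[7:9]
pos 10 'c': at 17 ·f
pos 11 'c': at 18  ** P5@[10:11]
pos 12 'c': at 18 ·f  ** P5@[11:12]
pos 13 'b': at 7 ·f
pos 14 'b': at 8  ** P2@[13:14]
pos 15 'b': at 8 ·f  ** P2@[14:15]
pos 16 'a': at 9  ** P1@[14:16]
pos 17 'a': at 1 ·f
pos 18 'd': at 14 ·f
pos 19 'b': at 7 ·f
pos 20 'b': at 8  ** P2@[19:20]
pos 21 'a': at 9  ** P1@[19:21]
pos 22 'c': at 17 ·f
pos 23 'c': at 18  ** P5@[22:23]
pos 24 'c': at 18 ·f  ** P5@[23:24]
pos 25 'a': at 21 ·f  ** P7@[24:25]
pos 26 'c': at 17 ·f
pos 27 'c': at 18  ** P5@[26:27]
pos 28 'c': at 18 ·f  ** P5@[27:28]

All matches (sorted): [[1,2],[2,1],[7,2],[8,2],[9,1],[11,5],[12,5],[14,2],[15,2],[16,1],[20,2],[21,1],[23,5],[24,5],[25,7],[27,5],[28,5]]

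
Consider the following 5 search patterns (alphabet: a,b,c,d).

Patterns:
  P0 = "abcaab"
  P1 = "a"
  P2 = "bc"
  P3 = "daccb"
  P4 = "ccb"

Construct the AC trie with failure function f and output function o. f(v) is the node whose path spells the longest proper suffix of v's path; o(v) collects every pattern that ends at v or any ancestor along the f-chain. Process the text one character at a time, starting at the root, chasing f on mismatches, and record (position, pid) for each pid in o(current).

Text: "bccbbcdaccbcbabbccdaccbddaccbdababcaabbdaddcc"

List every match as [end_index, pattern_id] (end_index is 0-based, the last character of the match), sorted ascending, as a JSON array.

Build automaton:
Trie (insert patterns):
  n0 'ε': a→1 b→7 c→14 d→9
  n1 'a': b→2  ←P1
  n2 'ab': c→3
  n3 'abc': a→4
  n4 'abca': a→5
  n5 'abcaa': b→6
  n6 'abcaab': ·  ←P0
  n7 'b': c→8
  n8 'bc': ·  ←P2
  n9 'd': a→10
  n10 'da': c→11
  n11 'dac': c→12
  n12 'dacc': b→13
  n13 'daccb': ·  ←P3
  n14 'c': c→15
  n15 'cc': b→16
  n16 'ccb': ·  ←P4

Failure links (BFS by depth):
  fail(1) 'a': from fail(0)=0 chase 'a': 0 ⇒ 0;  out={1}∪out(0)={1}
  fail(7) 'b': from fail(0)=0 chase 'b': 0 ⇒ 0;  out=∅∪out(0)=∅
  fail(9) 'd': from fail(0)=0 chase 'd': 0 ⇒ 0;  out=∅∪out(0)=∅
  fail(14) 'c': from fail(0)=0 chase 'c': 0 ⇒ 0;  out=∅∪out(0)=∅
  fail(2) 'ab': from fail(1)=0 chase 'b': 0 ⇒ 7;  out=∅∪out(7)=∅
  fail(8) 'bc': from fail(7)=0 chase 'c': 0 ⇒ 14;  out={2}∪out(14)={2}
  fail(10) 'da': from fail(9)=0 chase 'a': 0 ⇒ 1;  out=∅∪out(1)={1}
  fail(15) 'cc': from fail(14)=0 chase 'c': 0 ⇒ 14;  out=∅∪out(14)=∅
  fail(3) 'abc': from fail(2)=7 chase 'c': 7 ⇒ 8;  out=∅∪out(8)={2}
  fail(11) 'dac': from fail(10)=1 chase 'c': 1→0 ⇒ 14;  out=∅∪out(14)=∅
  fail(16) 'ccb': from fail(15)=14 chase 'b': 14→0 ⇒ 7;  out={4}∪out(7)={4}
  fail(4) 'abca': from fail(3)=8 chase 'a': 8→14→0 ⇒ 1;  out=∅∪out(1)={1}
  fail(12) 'dacc': from fail(11)=14 chase 'c': 14 ⇒ 15;  out=∅∪out(15)=∅
  fail(5) 'abcaa': from fail(4)=1 chase 'a': 1→0 ⇒ 1;  out=∅∪out(1)={1}
  fail(13) 'daccb': from fail(12)=15 chase 'b': 15 ⇒ 16;  out={3}∪out(16)={3,4}
  fail(6) 'abcaab': from fail(5)=1 chase 'b': 1 ⇒ 2;  out={0}∪out(2)={0}

Run:
pos 0 'b': at 7
pos 1 'c': at 8  ** P2@[0:1]
pos 2 'c': at 15 (via fail)
pos 3 'b': at 16  ** P4@[1:3]
pos 4 'b': at 7 (via fail)
pos 5 'c': at 8  ** P2@[4:5]
pos 6 'd': at 9 (via fail)
pos 7 'a': at 10  ** P1@[7:7]
pos 8 'c': at 11
pos 9 'c': at 12
pos 10 'b': at 13  ** P3@[6:10],P4@[8:10]
pos 11 'c': at 8 (via fail)  ** P2@[10:11]
pos 12 'b': at 7 (via fail)
pos 13 'a': at 1 (via fail)  ** P1@[13:13]
pos 14 'b': at 2
pos 15 'b': at 7 (via fail)
pos 16 'c': at 8  ** P2@[15:16]
pos 17 'c': at 15 (via fail)
pos 18 'd': at 9 (via fail)
pos 19 'a': at 10  ** P1@[19:19]
pos 20 'c': at 11
pos 21 'c': at 12
pos 22 'b': at 13  ** P3@[18:22],P4@[20:22]
pos 23 'd': at 9 (via fail)
pos 24 'd': at 9 (via fail)
pos 25 'a': at 10  ** P1@[25:25]
pos 26 'c': at 11
pos 27 'c': at 12
pos 28 'b': at 13  ** P3@[24:28],P4@[26:28]
pos 29 'd': at 9 (via fail)
pos 30 'a': at 10  ** P1@[30:30]
pos 31 'b': at 2 (via fail)
pos 32 'a': at 1 (via fail)  ** P1@[32:32]
pos 33 'b': at 2
pos 34 'c': at 3  ** P2@[33:34]
pos 35 'a': at 4  ** P1@[35:35]
pos 36 'a': at 5  ** P1@[36:36]
pos 37 'b': at 6  ** P0@[32:37]
pos 38 'b': at 7 (via fail)
pos 39 'd': at 9 (via fail)
pos 40 'a': at 10  ** P1@[40:40]
pos 41 'd': at 9 (via fail)
pos 42 'd': at 9 (via fail)
pos 43 'c': at 14 (via fail)
pos 44 'c': at 15

Matches: [[1,2],[3,4],[5,2],[7,1],[10,3],[10,4],[11,2],[13,1],[16,2],[19,1],[22,3],[22,4],[25,1],[28,3],[28,4],[30,1],[32,1],[34,2],[35,1],[36,1],[37,0],[40,1]]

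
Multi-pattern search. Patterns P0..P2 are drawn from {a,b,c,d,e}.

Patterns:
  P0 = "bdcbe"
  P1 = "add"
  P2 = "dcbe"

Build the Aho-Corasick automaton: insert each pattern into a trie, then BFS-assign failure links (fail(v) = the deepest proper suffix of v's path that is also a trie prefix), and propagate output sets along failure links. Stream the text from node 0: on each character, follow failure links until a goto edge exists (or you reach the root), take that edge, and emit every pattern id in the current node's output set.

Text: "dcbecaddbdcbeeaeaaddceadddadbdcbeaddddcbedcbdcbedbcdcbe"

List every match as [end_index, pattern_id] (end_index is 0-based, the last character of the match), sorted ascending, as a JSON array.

Build:
Trie nodes:
  n0 'ε': a→6 b→1 d→9
  n1 'b': d→2
  n2 'bd': c→3
  n3 'bdc': b→4
  n4 'bdcb': e→5
  n5 'bdcbe': ·  [P0 ends]
  n6 'a': d→7
  n7 'ad': d→8
  n8 'add': ·  [P1 ends]
  n9 'd': c→10
  n10 'dc': b→11
  n11 'dcb': e→12
  n12 'dcbe': ·  [P2 ends]

Failure links (BFS by depth):
  fail(1) 'b': from fail(0)=0 chase 'b': 0 ⇒ 0;  out=∅∪out(0)=∅
  fail(6) 'a': from fail(0)=0 chase 'a': 0 ⇒ 0;  out=∅∪out(0)=∅
  fail(9) 'd': from fail(0)=0 chase 'd': 0 ⇒ 0;  out=∅∪out(0)=∅
  fail(2) 'bd': from fail(1)=0 chase 'd': 0 ⇒ 9;  out=∅∪out(9)=∅
  fail(7) 'ad': from fail(6)=0 chase 'd': 0 ⇒ 9;  out=∅∪out(9)=∅
  fail(10) 'dc': from fail(9)=0 chase 'c': 0 ⇒ 0;  out=∅∪out(0)=∅
  fail(3) 'bdc': from fail(2)=9 chase 'c': 9 ⇒ 10;  out=∅∪out(10)=∅
  fail(8) 'add': from fail(7)=9 chase 'd': 9→0 ⇒ 9;  out={1}∪out(9)={1}
  fail(11) 'dcb': from fail(10)=0 chase 'b': 0 ⇒ 1;  out=∅∪out(1)=∅
  fail(4) 'bdcb': from fail(3)=10 chase 'b': 10 ⇒ 11;  out=∅∪out(11)=∅
  fail(12) 'dcbe': from fail(11)=1 chase 'e': 1→0 ⇒ 0;  out={2}∪out(0)={2}
  fail(5) 'bdcbe': from fail(4)=11 chase 'e': 11 ⇒ 12;  out={0}∪out(12)={0,2}

Text stream:
i=0 'd': node 0→9
i=1 'c': node 9→10
i=2 'b': node 10→11
i=3 'e': node 11→12  emit P2@[0:3]
i=4 'c': node 12→0 (fail-walked)
i=5 'a': node 0→6
i=6 'd': node 6→7
i=7 'd': node 7→8  emit P1@[5:7]
i=8 'b': node 8→1 (fail-walked)
i=9 'd': node 1→2
i=10 'c': node 2→3
i=11 'b': node 3→4
i=12 'e': node 4→5  emit P0@[8:12],P2@[9:12]
i=13 'e': node 5→0 (fail-walked)
i=14 'a': node 0→6
i=15 'e': node 6→0 (fail-walked)
i=16 'a': node 0→6
i=17 'a': node 6→6 (fail-walked)
i=18 'd': node 6→7
i=19 'd': node 7→8  emit P1@[17:19]
i=20 'c': node 8→10 (fail-walked)
i=21 'e': node 10→0 (fail-walked)
i=22 'a': node 0→6
i=23 'd': node 6→7
i=24 'd': node 7→8  emit P1@[22:24]
i=25 'd': node 8→9 (fail-walked)
i=26 'a': node 9→6 (fail-walked)
i=27 'd': node 6→7
i=28 'b': node 7→1 (fail-walked)
i=29 'd': node 1→2
i=30 'c': node 2→3
i=31 'b': node 3→4
i=32 'e': node 4→5  emit P0@[28:32],P2@[29:32]
i=33 'a': node 5→6 (fail-walked)
i=34 'd': node 6→7
i=35 'd': node 7→8  emit P1@[33:35]
i=36 'd': node 8→9 (fail-walked)
i=37 'd': node 9→9 (fail-walked)
i=38 'c': node 9→10
i=39 'b': node 10→11
i=40 'e': node 11→12  emit P2@[37:40]
i=41 'd': node 12→9 (fail-walked)
i=42 'c': node 9→10
i=43 'b': node 10→11
i=44 'd': node 11→2 (fail-walked)
i=45 'c': node 2→3
i=46 'b': node 3→4
i=47 'e': node 4→5  emit P0@[43:47],P2@[44:47]
i=48 'd': node 5→9 (fail-walked)
i=49 'b': node 9→1 (fail-walked)
i=50 'c': node 1→0 (fail-walked)
i=51 'd': node 0→9
i=52 'c': node 9→10
i=53 'b': node 10→11
i=54 'e': node 11→12  emit P2@[51:54]

Result: [[3,2],[7,1],[12,0],[12,2],[19,1],[24,1],[32,0],[32,2],[35,1],[40,2],[47,0],[47,2],[54,2]]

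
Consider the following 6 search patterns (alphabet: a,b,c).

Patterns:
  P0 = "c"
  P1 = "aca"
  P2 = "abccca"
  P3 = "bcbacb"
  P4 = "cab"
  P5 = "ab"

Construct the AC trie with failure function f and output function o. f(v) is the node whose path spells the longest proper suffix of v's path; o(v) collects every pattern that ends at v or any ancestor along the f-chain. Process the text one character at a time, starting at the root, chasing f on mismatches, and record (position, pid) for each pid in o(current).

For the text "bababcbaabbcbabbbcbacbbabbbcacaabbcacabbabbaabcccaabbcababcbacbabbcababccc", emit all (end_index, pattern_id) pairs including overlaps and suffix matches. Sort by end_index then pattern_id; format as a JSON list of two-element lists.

Build automaton:
Trie nodes:
  0='ε' goto a→2 b→10 c→1
  1='c' goto a→16  ←P0
  2='a' goto b→5 c→3
  3='ac' goto a→4
  4='aca' goto ·  ←P1
  5='ab' goto c→6  ←P5
  6='abc' goto c→7
  7='abcc' goto c→8
  8='abccc' goto a→9
  9='abccca' goto ·  ←P2
  10='b' goto c→11
  11='bc' goto b→12
  12='bcb' goto a→13
  13='bcba' goto c→14
  14='bcbac' goto b→15
  15='bcbacb' goto ·  ←P3
  16='ca' goto b→17
  17='cab' goto ·  ←P4

BFS fail/out derivation:
  n1('c'): parent n0 fail=0; on 'c' 0 → fail=0;  out {0}∪∅={0}
  n2('a'): parent n0 fail=0; on 'a' 0 → fail=0;  out ∅∪∅=∅
  n10('b'): parent n0 fail=0; on 'b' 0 → fail=0;  out ∅∪∅=∅
  n3('ac'): parent n2 fail=0; on 'c' 0 → fail=1;  out ∅∪{0}={0}
  n5('ab'): parent n2 fail=0; on 'b' 0 → fail=10;  out {5}∪∅={5}
  n11('bc'): parent n10 fail=0; on 'c' 0 → fail=1;  out ∅∪{0}={0}
  n16('ca'): parent n1 fail=0; on 'a' 0 → fail=2;  out ∅∪∅=∅
  n4('aca'): parent n3 fail=1; on 'a' 1 → fail=16;  out {1}∪∅={1}
  n6('abc'): parent n5 fail=10; on 'c' 10 → fail=11;  out ∅∪{0}={0}
  n12('bcb'): parent n11 fail=1; on 'b' 1→0 → fail=10;  out ∅∪∅=∅
  n17('cab'): parent n16 fail=2; on 'b' 2 → fail=5;  out {4}∪{5}={4,5}
  n7('abcc'): parent n6 fail=11; on 'c' 11→1→0 → fail=1;  out ∅∪{0}={0}
  n13('bcba'): parent n12 fail=10; on 'a' 10→0 → fail=2;  out ∅∪∅=∅
  n8('abccc'): parent n7 fail=1; on 'c' 1→0 → fail=1;  out ∅∪{0}={0}
  n14('bcbac'): parent n13 fail=2; on 'c' 2 → fail=3;  out ∅∪{0}={0}
  n9('abccca'): parent n8 fail=1; on 'a' 1 → fail=16;  out {2}∪∅={2}
  n15('bcbacb'): parent n14 fail=3; on 'b' 3→1→0 → fail=10;  out {3}∪∅={3}

Text stream:
pos 0 'b': at 10
pos 1 'a': at 2 (fail-walked)
pos 2 'b': at 5  emit P5@[1:2]
pos 3 'a': at 2 (fail-walked)
pos 4 'b': at 5  emit P5@[3:4]
pos 5 'c': at 6  emit P0@[5:5]
pos 6 'b': at 12 (fail-walked)
pos 7 'a': at 13
pos 8 'a': at 2 (fail-walked)
pos 9 'b': at 5  emit P5@[8:9]
pos 10 'b': at 10 (fail-walked)
pos 11 'c': at 11  emit P0@[11:11]
pos 12 'b': at 12
pos 13 'a': at 13
pos 14 'b': at 5 (fail-walked)  emit P5@[13:14]
pos 15 'b': at 10 (fail-walked)
pos 16 'b': at 10 (fail-walked)
pos 17 'c': at 11  emit P0@[17:17]
pos 18 'b': at 12
pos 19 'a': at 13
pos 20 'c': at 14  emit P0@[20:20]
pos 21 'b': at 15  emit P3@[16:21]
pos 22 'b': at 10 (fail-walked)
pos 23 'a': at 2 (fail-walked)
pos 24 'b': at 5  emit P5@[23:24]
pos 25 'b': at 10 (fail-walked)
pos 26 'b': at 10 (fail-walked)
pos 27 'c': at 11  emit P0@[27:27]
pos 28 'a': at 16 (fail-walked)
pos 29 'c': at 3 (fail-walked)  emit P0@[29:29]
pos 30 'a': at 4  emit P1@[28:30]
pos 31 'a': at 2 (fail-walked)
pos 32 'b': at 5  emit P5@[31:32]
pos 33 'b': at 10 (fail-walked)
pos 34 'c': at 11  emit P0@[34:34]
pos 35 'a': at 16 (fail-walked)
pos 36 'c': at 3 (fail-walked)  emit P0@[36:36]
pos 37 'a': at 4  emit P1@[35:37]
pos 38 'b': at 17 (fail-walked)  emit P4@[36:38],P5@[37:38]
pos 39 'b': at 10 (fail-walked)
pos 40 'a': at 2 (fail-walked)
pos 41 'b': at 5  emit P5@[40:41]
pos 42 'b': at 10 (fail-walked)
pos 43 'a': at 2 (fail-walked)
pos 44 'a': at 2 (fail-walked)
pos 45 'b': at 5  emit P5@[44:45]
pos 46 'c': at 6  emit P0@[46:46]
pos 47 'c': at 7  emit P0@[47:47]
pos 48 'c': at 8  emit P0@[48:48]
pos 49 'a': at 9  emit P2@[44:49]
pos 50 'a': at 2 (fail-walked)
pos 51 'b': at 5  emit P5@[50:51]
pos 52 'b': at 10 (fail-walked)
pos 53 'c': at 11  emit P0@[53:53]
pos 54 'a': at 16 (fail-walked)
pos 55 'b': at 17  emit P4@[53:55],P5@[54:55]
pos 56 'a': at 2 (fail-walked)
pos 57 'b': at 5  emit P5@[56:57]
pos 58 'c': at 6  emit P0@[58:58]
pos 59 'b': at 12 (fail-walked)
pos 60 'a': at 13
pos 61 'c': at 14  emit P0@[61:61]
pos 62 'b': at 15  emit P3@[57:62]
pos 63 'a': at 2 (fail-walked)
pos 64 'b': at 5  emit P5@[63:64]
pos 65 'b': at 10 (fail-walked)
pos 66 'c': at 11  emit P0@[66:66]
pos 67 'a': at 16 (fail-walked)
pos 68 'b': at 17  emit P4@[66:68],P5@[67:68]
pos 69 'a': at 2 (fail-walked)
pos 70 'b': at 5  emit P5@[69:70]
pos 71 'c': at 6  emit P0@[71:71]
pos 72 'c': at 7  emit P0@[72:72]
pos 73 'c': at 8  emit P0@[73:73]

All matches (sorted): [[2,5],[4,5],[5,0],[9,5],[11,0],[14,5],[17,0],[20,0],[21,3],[24,5],[27,0],[29,0],[30,1],[32,5],[34,0],[36,0],[37,1],[38,4],[38,5],[41,5],[45,5],[46,0],[47,0],[48,0],[49,2],[51,5],[53,0],[55,4],[55,5],[57,5],[58,0],[61,0],[62,3],[64,5],[66,0],[68,4],[68,5],[70,5],[71,0],[72,0],[73,0]]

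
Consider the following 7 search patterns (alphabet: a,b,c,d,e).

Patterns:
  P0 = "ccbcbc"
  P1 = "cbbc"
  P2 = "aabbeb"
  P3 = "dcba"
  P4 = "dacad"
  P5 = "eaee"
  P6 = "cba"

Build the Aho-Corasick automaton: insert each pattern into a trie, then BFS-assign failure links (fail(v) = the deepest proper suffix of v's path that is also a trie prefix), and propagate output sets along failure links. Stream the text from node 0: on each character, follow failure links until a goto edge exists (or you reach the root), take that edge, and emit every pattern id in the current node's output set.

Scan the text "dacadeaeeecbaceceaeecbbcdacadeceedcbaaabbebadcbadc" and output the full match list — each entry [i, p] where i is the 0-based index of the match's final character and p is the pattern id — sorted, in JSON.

Build:
Trie nodes:
  n0 'ε': a→10 c→1 d→16 e→24
  n1 'c': b→7 c→2
  n2 'cc': b→3
  n3 'ccb': c→4
  n4 'ccbc': b→5
  n5 'ccbcb': c→6
  n6 'ccbcbc': ·  [P0 ends]
  n7 'cb': a→28 b→8
  n8 'cbb': c→9
  n9 'cbbc': ·  [P1 ends]
  n10 'a': a→11
  n11 'aa': b→12
  n12 'aab': b→13
  n13 'aabb': e→14
  n14 'aabbe': b→15
  n15 'aabbeb': ·  [P2 ends]
  n16 'd': a→20 c→17
  n17 'dc': b→18
  n18 'dcb': a→19
  n19 'dcba': ·  [P3 ends]
  n20 'da': c→21
  n21 'dac': a→22
  n22 'daca': d→23
  n23 'dacad': ·  [P4 ends]
  n24 'e': a→25
  n25 'ea': e→26
  n26 'eae': e→27
  n27 'eaee': ·  [P5 ends]
  n28 'cba': ·  [P6 ends]

BFS fail/out derivation:
  fail(1) 'c': from fail(0)=0 chase 'c': 0 ⇒ 0;  out=∅∪out(0)=∅
  fail(10) 'a': from fail(0)=0 chase 'a': 0 ⇒ 0;  out=∅∪out(0)=∅
  fail(16) 'd': from fail(0)=0 chase 'd': 0 ⇒ 0;  out=∅∪out(0)=∅
  fail(24) 'e': from fail(0)=0 chase 'e': 0 ⇒ 0;  out=∅∪out(0)=∅
  fail(2) 'cc': from fail(1)=0 chase 'c': 0 ⇒ 1;  out=∅∪out(1)=∅
  fail(7) 'cb': from fail(1)=0 chase 'b': 0 ⇒ 0;  out=∅∪out(0)=∅
  fail(11) 'aa': from fail(10)=0 chase 'a': 0 ⇒ 10;  out=∅∪out(10)=∅
  fail(17) 'dc': from fail(16)=0 chase 'c': 0 ⇒ 1;  out=∅∪out(1)=∅
  fail(20) 'da': from fail(16)=0 chase 'a': 0 ⇒ 10;  out=∅∪out(10)=∅
  fail(25) 'ea': from fail(24)=0 chase 'a': 0 ⇒ 10;  out=∅∪out(10)=∅
  fail(3) 'ccb': from fail(2)=1 chase 'b': 1 ⇒ 7;  out=∅∪out(7)=∅
  fail(8) 'cbb': from fail(7)=0 chase 'b': 0 ⇒ 0;  out=∅∪out(0)=∅
  fail(12) 'aab': from fail(11)=10 chase 'b': 10→0 ⇒ 0;  out=∅∪out(0)=∅
  fail(18) 'dcb': from fail(17)=1 chase 'b': 1 ⇒ 7;  out=∅∪out(7)=∅
  fail(21) 'dac': from fail(20)=10 chase 'c': 10→0 ⇒ 1;  out=∅∪out(1)=∅
  fail(26) 'eae': from fail(25)=10 chase 'e': 10→0 ⇒ 24;  out=∅∪out(24)=∅
  fail(28) 'cba': from fail(7)=0 chase 'a': 0 ⇒ 10;  out={6}∪out(10)={6}
  fail(4) 'ccbc': from fail(3)=7 chase 'c': 7→0 ⇒ 1;  out=∅∪out(1)=∅
  fail(9) 'cbbc': from fail(8)=0 chase 'c': 0 ⇒ 1;  out={1}∪out(1)={1}
  fail(13) 'aabb': from fail(12)=0 chase 'b': 0 ⇒ 0;  out=∅∪out(0)=∅
  fail(19) 'dcba': from fail(18)=7 chase 'a': 7 ⇒ 28;  out={3}∪out(28)={3,6}
  fail(22) 'daca': from fail(21)=1 chase 'a': 1→0 ⇒ 10;  out=∅∪out(10)=∅
  fail(27) 'eaee': from fail(26)=24 chase 'e': 24→0 ⇒ 24;  out={5}∪out(24)={5}
  fail(5) 'ccbcb': from fail(4)=1 chase 'b': 1 ⇒ 7;  out=∅∪out(7)=∅
  fail(14) 'aabbe': from fail(13)=0 chase 'e': 0 ⇒ 24;  out=∅∪out(24)=∅
  fail(23) 'dacad': from fail(22)=10 chase 'd': 10→0 ⇒ 16;  out={4}∪out(16)={4}
  fail(6) 'ccbcbc': from fail(5)=7 chase 'c': 7→0 ⇒ 1;  out={0}∪out(1)={0}
  fail(15) 'aabbeb': from fail(14)=24 chase 'b': 24→0 ⇒ 0;  out={2}∪out(0)={2}

Scan:
pos 0 'd': at 16
pos 1 'a': at 20
pos 2 'c': at 21
pos 3 'a': at 22
pos 4 'd': at 23  emit P4@[0:4]
pos 5 'e': at 24 (fail-walked)
pos 6 'a': at 25
pos 7 'e': at 26
pos 8 'e': at 27  emit P5@[5:8]
pos 9 'e': at 24 (fail-walked)
pos 10 'c': at 1 (fail-walked)
pos 11 'b': at 7
pos 12 'a': at 28  emit P6@[10:12]
pos 13 'c': at 1 (fail-walked)
pos 14 'e': at 24 (fail-walked)
pos 15 'c': at 1 (fail-walked)
pos 16 'e': at 24 (fail-walked)
pos 17 'a': at 25
pos 18 'e': at 26
pos 19 'e': at 27  emit P5@[16:19]
pos 20 'c': at 1 (fail-walked)
pos 21 'b': at 7
pos 22 'b': at 8
pos 23 'c': at 9  emit P1@[20:23]
pos 24 'd': at 16 (fail-walked)
pos 25 'a': at 20
pos 26 'c': at 21
pos 27 'a': at 22
pos 28 'd': at 23  emit P4@[24:28]
pos 29 'e': at 24 (fail-walked)
pos 30 'c': at 1 (fail-walked)
pos 31 'e': at 24 (fail-walked)
pos 32 'e': at 24 (fail-walked)
pos 33 'd': at 16 (fail-walked)
pos 34 'c': at 17
pos 35 'b': at 18
pos 36 'a': at 19  emit P3@[33:36],P6@[34:36]
pos 37 'a': at 11 (fail-walked)
pos 38 'a': at 11 (fail-walked)
pos 39 'b': at 12
pos 40 'b': at 13
pos 41 'e': at 14
pos 42 'b': at 15  emit P2@[37:42]
pos 43 'a': at 10 (fail-walked)
pos 44 'd': at 16 (fail-walked)
pos 45 'c': at 17
pos 46 'b': at 18
pos 47 'a': at 19  emit P3@[44:47],P6@[45:47]
pos 48 'd': at 16 (fail-walked)
pos 49 'c': at 17

Result: [[4,4],[8,5],[12,6],[19,5],[23,1],[28,4],[36,3],[36,6],[42,2],[47,3],[47,6]]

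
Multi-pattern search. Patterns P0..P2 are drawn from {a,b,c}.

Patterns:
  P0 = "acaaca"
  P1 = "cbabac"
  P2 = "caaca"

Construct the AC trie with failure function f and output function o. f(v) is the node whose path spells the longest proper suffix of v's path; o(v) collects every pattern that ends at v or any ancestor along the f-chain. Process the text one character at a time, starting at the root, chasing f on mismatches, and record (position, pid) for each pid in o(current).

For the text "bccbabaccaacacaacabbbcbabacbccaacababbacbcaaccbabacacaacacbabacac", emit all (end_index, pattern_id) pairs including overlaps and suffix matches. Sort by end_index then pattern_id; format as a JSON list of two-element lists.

Build automaton:
Trie nodes:
  n0 'ε': a→1 c→7
  n1 'a': c→2
  n2 'ac': a→3
  n3 'aca': a→4
  n4 'acaa': c→5
  n5 'acaac': a→6
  n6 'acaaca': ·  ←P0
  n7 'c': a→13 b→8
  n8 'cb': a→9
  n9 'cba': b→10
  n10 'cbab': a→11
  n11 'cbaba': c→12
  n12 'cbabac': ·  ←P1
  n13 'ca': a→14
  n14 'caa': c→15
  n15 'caac': a→16
  n16 'caaca': ·  ←P2

Failure links (BFS by depth):
  n1('a'): parent n0 fail=0; on 'a' 0 → fail=0;  out ∅∪∅=∅
  n7('c'): parent n0 fail=0; on 'c' 0 → fail=0;  out ∅∪∅=∅
  n2('ac'): parent n1 fail=0; on 'c' 0 → fail=7;  out ∅∪∅=∅
  n8('cb'): parent n7 fail=0; on 'b' 0 → fail=0;  out ∅∪∅=∅
  n13('ca'): parent n7 fail=0; on 'a' 0 → fail=1;  out ∅∪∅=∅
  n3('aca'): parent n2 fail=7; on 'a' 7 → fail=13;  out ∅∪∅=∅
  n9('cba'): parent n8 fail=0; on 'a' 0 → fail=1;  out ∅∪∅=∅
  n14('caa'): parent n13 fail=1; on 'a' 1→0 → fail=1;  out ∅∪∅=∅
  n4('acaa'): parent n3 fail=13; on 'a' 13 → fail=14;  out ∅∪∅=∅
  n10('cbab'): parent n9 fail=1; on 'b' 1→0 → fail=0;  out ∅∪∅=∅
  n15('caac'): parent n14 fail=1; on 'c' 1 → fail=2;  out ∅∪∅=∅
  n5('acaac'): parent n4 fail=14; on 'c' 14 → fail=15;  out ∅∪∅=∅
  n11('cbaba'): parent n10 fail=0; on 'a' 0 → fail=1;  out ∅∪∅=∅
  n16('caaca'): parent n15 fail=2; on 'a' 2 → fail=3;  out {2}∪∅={2}
  n6('acaaca'): parent n5 fail=15; on 'a' 15 → fail=16;  out {0}∪{2}={0,2}
  n12('cbabac'): parent n11 fail=1; on 'c' 1 → fail=2;  out {1}∪∅={1}

Scan:
i=0 'b': node 0→0
i=1 'c': node 0→7
i=2 'c': node 7→7 (via fail)
i=3 'b': node 7→8
i=4 'a': node 8→9
i=5 'b': node 9→10
i=6 'a': node 10→11
i=7 'c': node 11→12  ** P1@[2:7]
i=8 'c': node 12→7 (via fail)
i=9 'a': node 7→13
i=10 'a': node 13→14
i=11 'c': node 14→15
i=12 'a': node 15→16  ** P2@[8:12]
i=13 'c': node 16→2 (via fail)
i=14 'a': node 2→3
i=15 'a': node 3→4
i=16 'c': node 4→5
i=17 'a': node 5→6  ** P0@[12:17],P2@[13:17]
i=18 'b': node 6→0 (via fail)
i=19 'b': node 0→0
i=20 'b': node 0→0
i=21 'c': node 0→7
i=22 'b': node 7→8
i=23 'a': node 8→9
i=24 'b': node 9→10
i=25 'a': node 10→11
i=26 'c': node 11→12  ** P1@[21:26]
i=27 'b': node 12→8 (via fail)
i=28 'c': node 8→7 (via fail)
i=29 'c': node 7→7 (via fail)
i=30 'a': node 7→13
i=31 'a': node 13→14
i=32 'c': node 14→15
i=33 'a': node 15→16  ** P2@[29:33]
i=34 'b': node 16→0 (via fail)
i=35 'a': node 0→1
i=36 'b': node 1→0 (via fail)
i=37 'b': node 0→0
i=38 'a': node 0→1
i=39 'c': node 1→2
i=40 'b': node 2→8 (via fail)
i=41 'c': node 8→7 (via fail)
i=42 'a': node 7→13
i=43 'a': node 13→14
i=44 'c': node 14→15
i=45 'c': node 15→7 (via fail)
i=46 'b': node 7→8
i=47 'a': node 8→9
i=48 'b': node 9→10
i=49 'a': node 10→11
i=50 'c': node 11→12  ** P1@[45:50]
i=51 'a': node 12→3 (via fail)
i=52 'c': node 3→2 (via fail)
i=53 'a': node 2→3
i=54 'a': node 3→4
i=55 'c': node 4→5
i=56 'a': node 5→6  ** P0@[51:56],P2@[52:56]
i=57 'c': node 6→2 (via fail)
i=58 'b': node 2→8 (via fail)
i=59 'a': node 8→9
i=60 'b': node 9→10
i=61 'a': node 10→11
i=62 'c': node 11→12  ** P1@[57:62]
i=63 'a': node 12→3 (via fail)
i=64 'c': node 3→2 (via fail)

All matches (sorted): [[7,1],[12,2],[17,0],[17,2],[26,1],[33,2],[50,1],[56,0],[56,2],[62,1]]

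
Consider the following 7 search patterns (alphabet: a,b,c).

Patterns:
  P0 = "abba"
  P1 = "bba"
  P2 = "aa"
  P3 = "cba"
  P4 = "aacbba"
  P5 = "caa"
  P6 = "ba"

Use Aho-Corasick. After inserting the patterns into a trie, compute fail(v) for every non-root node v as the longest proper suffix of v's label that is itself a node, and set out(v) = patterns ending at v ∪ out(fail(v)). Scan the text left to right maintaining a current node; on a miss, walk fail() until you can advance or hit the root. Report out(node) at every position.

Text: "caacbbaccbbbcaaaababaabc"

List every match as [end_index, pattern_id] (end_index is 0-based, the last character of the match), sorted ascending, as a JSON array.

Build automaton:
Trie nodes:
  0='ε' goto a→1 b→5 c→9
  1='a' goto a→8 b→2
  2='ab' goto b→3
  3='abb' goto a→4
  4='abba' goto ·  [P0 ends]
  5='b' goto a→18 b→6
  6='bb' goto a→7
  7='bba' goto ·  [P1 ends]
  8='aa' goto c→12  [P2 ends]
  9='c' goto a→16 b→10
  10='cb' goto a→11
  11='cba' goto ·  [P3 ends]
  12='aac' goto b→13
  13='aacb' goto b→14
  14='aacbb' goto a→15
  15='aacbba' goto ·  [P4 ends]
  16='ca' goto a→17
  17='caa' goto ·  [P5 ends]
  18='ba' goto ·  [P6 ends]

BFS fail/out derivation:
  n1('a'): parent n0 fail=0; on 'a' 0 → fail=0;  out ∅∪∅=∅
  n5('b'): parent n0 fail=0; on 'b' 0 → fail=0;  out ∅∪∅=∅
  n9('c'): parent n0 fail=0; on 'c' 0 → fail=0;  out ∅∪∅=∅
  n2('ab'): parent n1 fail=0; on 'b' 0 → fail=5;  out ∅∪∅=∅
  n6('bb'): parent n5 fail=0; on 'b' 0 → fail=5;  out ∅∪∅=∅
  n8('aa'): parent n1 fail=0; on 'a' 0 → fail=1;  out {2}∪∅={2}
  n10('cb'): parent n9 fail=0; on 'b' 0 → fail=5;  out ∅∪∅=∅
  n16('ca'): parent n9 fail=0; on 'a' 0 → fail=1;  out ∅∪∅=∅
  n18('ba'): parent n5 fail=0; on 'a' 0 → fail=1;  out {6}∪∅={6}
  n3('abb'): parent n2 fail=5; on 'b' 5 → fail=6;  out ∅∪∅=∅
  n7('bba'): parent n6 fail=5; on 'a' 5 → fail=18;  out {1}∪{6}={1,6}
  n11('cba'): parent n10 fail=5; on 'a' 5 → fail=18;  out {3}∪{6}={3,6}
  n12('aac'): parent n8 fail=1; on 'c' 1→0 → fail=9;  out ∅∪∅=∅
  n17('caa'): parent n16 fail=1; on 'a' 1 → fail=8;  out {5}∪{2}={2,5}
  n4('abba'): parent n3 fail=6; on 'a' 6 → fail=7;  out {0}∪{1,6}={0,1,6}
  n13('aacb'): parent n12 fail=9; on 'b' 9 → fail=10;  out ∅∪∅=∅
  n14('aacbb'): parent n13 fail=10; on 'b' 10→5 → fail=6;  out ∅∪∅=∅
  n15('aacbba'): parent n14 fail=6; on 'a' 6 → fail=7;  out {4}∪{1,6}={1,4,6}

Text stream:
[0] read 'c'  n0⇒n9
[1] read 'a'  n9⇒n16
[2] read 'a'  n16⇒n17  → match P2@[1:2],P5@[0:2]
[3] read 'c'  n17⇒n12 ·f
[4] read 'b'  n12⇒n13
[5] read 'b'  n13⇒n14
[6] read 'a'  n14⇒n15  → match P1@[4:6],P4@[1:6],P6@[5:6]
[7] read 'c'  n15⇒n9 ·f
[8] read 'c'  n9⇒n9 ·f
[9] read 'b'  n9⇒n10
[10] read 'b'  n10⇒n6 ·f
[11] read 'b'  n6⇒n6 ·f
[12] read 'c'  n6⇒n9 ·f
[13] read 'a'  n9⇒n16
[14] read 'a'  n16⇒n17  → match P2@[13:14],P5@[12:14]
[15] read 'a'  n17⇒n8 ·f  → match P2@[14:15]
[16] read 'a'  n8⇒n8 ·f  → match P2@[15:16]
[17] read 'b'  n8⇒n2 ·f
[18] read 'a'  n2⇒n18 ·f  → match P6@[17:18]
[19] read 'b'  n18⇒n2 ·f
[20] read 'a'  n2⇒n18 ·f  → match P6@[19:20]
[21] read 'a'  n18⇒n8 ·f  → match P2@[20:21]
[22] read 'b'  n8⇒n2 ·f
[23] read 'c'  n2⇒n9 ·f

All matches (sorted): [[2,2],[2,5],[6,1],[6,4],[6,6],[14,2],[14,5],[15,2],[16,2],[18,6],[20,6],[21,2]]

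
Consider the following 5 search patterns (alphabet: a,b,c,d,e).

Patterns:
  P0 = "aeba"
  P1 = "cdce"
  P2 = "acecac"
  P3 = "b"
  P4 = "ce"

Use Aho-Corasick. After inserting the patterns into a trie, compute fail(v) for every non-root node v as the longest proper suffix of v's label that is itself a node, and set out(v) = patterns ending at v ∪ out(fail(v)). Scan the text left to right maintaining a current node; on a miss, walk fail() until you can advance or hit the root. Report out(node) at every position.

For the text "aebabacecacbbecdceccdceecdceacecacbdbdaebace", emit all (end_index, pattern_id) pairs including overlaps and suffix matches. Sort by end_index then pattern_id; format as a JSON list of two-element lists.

Build automaton:
Trie nodes:
  0='ε' goto a→1 b→14 c→5
  1='a' goto c→9 e→2
  2='ae' goto b→3
  3='aeb' goto a→4
  4='aeba' goto ·  [P0 ends]
  5='c' goto d→6 e→15
  6='cd' goto c→7
  7='cdc' goto e→8
  8='cdce' goto ·  [P1 ends]
  9='ac' goto e→10
  10='ace' goto c→11
  11='acec' goto a→12
  12='aceca' goto c→13
  13='acecac' goto ·  [P2 ends]
  14='b' goto ·  [P3 ends]
  15='ce' goto ·  [P4 ends]

Failure links (BFS by depth):
  n1('a'): parent n0 fail=0; on 'a' 0 → fail=0;  out ∅∪∅=∅
  n5('c'): parent n0 fail=0; on 'c' 0 → fail=0;  out ∅∪∅=∅
  n14('b'): parent n0 fail=0; on 'b' 0 → fail=0;  out {3}∪∅={3}
  n2('ae'): parent n1 fail=0; on 'e' 0 → fail=0;  out ∅∪∅=∅
  n6('cd'): parent n5 fail=0; on 'd' 0 → fail=0;  out ∅∪∅=∅
  n9('ac'): parent n1 fail=0; on 'c' 0 → fail=5;  out ∅∪∅=∅
  n15('ce'): parent n5 fail=0; on 'e' 0 → fail=0;  out {4}∪∅={4}
  n3('aeb'): parent n2 fail=0; on 'b' 0 → fail=14;  out ∅∪{3}={3}
  n7('cdc'): parent n6 fail=0; on 'c' 0 → fail=5;  out ∅∪∅=∅
  n10('ace'): parent n9 fail=5; on 'e' 5 → fail=15;  out ∅∪{4}={4}
  n4('aeba'): parent n3 fail=14; on 'a' 14→0 → fail=1;  out {0}∪∅={0}
  n8('cdce'): parent n7 fail=5; on 'e' 5 → fail=15;  out {1}∪{4}={1,4}
  n11('acec'): parent n10 fail=15; on 'c' 15→0 → fail=5;  out ∅∪∅=∅
  n12('aceca'): parent n11 fail=5; on 'a' 5→0 → fail=1;  out ∅∪∅=∅
  n13('acecac'): parent n12 fail=1; on 'c' 1 → fail=9;  out {2}∪∅={2}

Scan:
pos 0 'a': at 1
pos 1 'e': at 2
pos 2 'b': at 3  ** P3@[2:2]
pos 3 'a': at 4  ** P0@[0:3]
pos 4 'b': at 14 ·f  ** P3@[4:4]
pos 5 'a': at 1 ·f
pos 6 'c': at 9
pos 7 'e': at 10  ** P4@[6:7]
pos 8 'c': at 11
pos 9 'a': at 12
pos 10 'c': at 13  ** P2@[5:10]
pos 11 'b': at 14 ·f  ** P3@[11:11]
pos 12 'b': at 14 ·f  ** P3@[12:12]
pos 13 'e': at 0 ·f
pos 14 'c': at 5
pos 15 'd': at 6
pos 16 'c': at 7
pos 17 'e': at 8  ** P1@[14:17],P4@[16:17]
pos 18 'c': at 5 ·f
pos 19 'c': at 5 ·f
pos 20 'd': at 6
pos 21 'c': at 7
pos 22 'e': at 8  ** P1@[19:22],P4@[21:22]
pos 23 'e': at 0 ·f
pos 24 'c': at 5
pos 25 'd': at 6
pos 26 'c': at 7
pos 27 'e': at 8  ** P1@[24:27],P4@[26:27]
pos 28 'a': at 1 ·f
pos 29 'c': at 9
pos 30 'e': at 10  ** P4@[29:30]
pos 31 'c': at 11
pos 32 'a': at 12
pos 33 'c': at 13  ** P2@[28:33]
pos 34 'b': at 14 ·f  ** P3@[34:34]
pos 35 'd': at 0 ·f
pos 36 'b': at 14  ** P3@[36:36]
pos 37 'd': at 0 ·f
pos 38 'a': at 1
pos 39 'e': at 2
pos 40 'b': at 3  ** P3@[40:40]
pos 41 'a': at 4  ** P0@[38:41]
pos 42 'c': at 9 ·f
pos 43 'e': at 10  ** P4@[42:43]

Result: [[2,3],[3,0],[4,3],[7,4],[10,2],[11,3],[12,3],[17,1],[17,4],[22,1],[22,4],[27,1],[27,4],[30,4],[33,2],[34,3],[36,3],[40,3],[41,0],[43,4]]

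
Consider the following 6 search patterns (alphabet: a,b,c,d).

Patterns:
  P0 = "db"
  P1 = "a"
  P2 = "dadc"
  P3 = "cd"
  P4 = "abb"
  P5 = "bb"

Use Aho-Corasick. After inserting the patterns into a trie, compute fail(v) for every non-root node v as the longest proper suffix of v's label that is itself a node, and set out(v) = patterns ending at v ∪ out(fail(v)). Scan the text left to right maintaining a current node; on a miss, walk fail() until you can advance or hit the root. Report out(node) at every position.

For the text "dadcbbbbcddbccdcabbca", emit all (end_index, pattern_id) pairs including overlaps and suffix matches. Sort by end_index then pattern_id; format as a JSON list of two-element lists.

Build:
Trie nodes:
  n0 'ε': a→3 b→11 c→7 d→1
  n1 'd': a→4 b→2
  n2 'db': ·  [P0 ends]
  n3 'a': b→9  [P1 ends]
  n4 'da': d→5
  n5 'dad': c→6
  n6 'dadc': ·  [P2 ends]
  n7 'c': d→8
  n8 'cd': ·  [P3 ends]
  n9 'ab': b→10
  n10 'abb': ·  [P4 ends]
  n11 'b': b→12
  n12 'bb': ·  [P5 ends]

BFS fail/out derivation:
  fail(1) 'd': from fail(0)=0 chase 'd': 0 ⇒ 0;  out=∅∪out(0)=∅
  fail(3) 'a': from fail(0)=0 chase 'a': 0 ⇒ 0;  out={1}∪out(0)={1}
  fail(7) 'c': from fail(0)=0 chase 'c': 0 ⇒ 0;  out=∅∪out(0)=∅
  fail(11) 'b': from fail(0)=0 chase 'b': 0 ⇒ 0;  out=∅∪out(0)=∅
  fail(2) 'db': from fail(1)=0 chase 'b': 0 ⇒ 11;  out={0}∪out(11)={0}
  fail(4) 'da': from fail(1)=0 chase 'a': 0 ⇒ 3;  out=∅∪out(3)={1}
  fail(8) 'cd': from fail(7)=0 chase 'd': 0 ⇒ 1;  out={3}∪out(1)={3}
  fail(9) 'ab': from fail(3)=0 chase 'b': 0 ⇒ 11;  out=∅∪out(11)=∅
  fail(12) 'bb': from fail(11)=0 chase 'b': 0 ⇒ 11;  out={5}∪out(11)={5}
  fail(5) 'dad': from fail(4)=3 chase 'd': 3→0 ⇒ 1;  out=∅∪out(1)=∅
  fail(10) 'abb': from fail(9)=11 chase 'b': 11 ⇒ 12;  out={4}∪out(12)={4,5}
  fail(6) 'dadc': from fail(5)=1 chase 'c': 1→0 ⇒ 7;  out={2}∪out(7)={2}

Run:
[0] read 'd'  n0⇒n1
[1] read 'a'  n1⇒n4  ** P1@[1:1]
[2] read 'd'  n4⇒n5
[3] read 'c'  n5⇒n6  ** P2@[0:3]
[4] read 'b'  n6⇒n11 (via fail)
[5] read 'b'  n11⇒n12  ** P5@[4:5]
[6] read 'b'  n12⇒n12 (via fail)  ** P5@[5:6]
[7] read 'b'  n12⇒n12 (via fail)  ** P5@[6:7]
[8] read 'c'  n12⇒n7 (via fail)
[9] read 'd'  n7⇒n8  ** P3@[8:9]
[10] read 'd'  n8⇒n1 (via fail)
[11] read 'b'  n1⇒n2  ** P0@[10:11]
[12] read 'c'  n2⇒n7 (via fail)
[13] read 'c'  n7⇒n7 (via fail)
[14] read 'd'  n7⇒n8  ** P3@[13:14]
[15] read 'c'  n8⇒n7 (via fail)
[16] read 'a'  n7⇒n3 (via fail)  ** P1@[16:16]
[17] read 'b'  n3⇒n9
[18] read 'b'  n9⇒n10  ** P4@[16:18],P5@[17:18]
[19] read 'c'  n10⇒n7 (via fail)
[20] read 'a'  n7⇒n3 (via fail)  ** P1@[20:20]

Matches: [[1,1],[3,2],[5,5],[6,5],[7,5],[9,3],[11,0],[14,3],[16,1],[18,4],[18,5],[20,1]]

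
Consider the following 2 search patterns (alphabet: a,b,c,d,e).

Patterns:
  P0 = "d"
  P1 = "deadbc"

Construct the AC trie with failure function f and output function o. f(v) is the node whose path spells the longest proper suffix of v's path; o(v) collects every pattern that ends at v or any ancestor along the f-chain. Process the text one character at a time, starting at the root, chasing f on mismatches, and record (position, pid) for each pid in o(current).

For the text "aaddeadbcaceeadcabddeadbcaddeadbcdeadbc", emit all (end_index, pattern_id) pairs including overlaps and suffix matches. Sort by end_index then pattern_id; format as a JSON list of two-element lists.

Build:
Trie (insert patterns):
  n0 'ε': d→1
  n1 'd': e→2  ←P0
  n2 'de': a→3
  n3 'dea': d→4
  n4 'dead': b→5
  n5 'deadb': c→6
  n6 'deadbc': ·  ←P1

Failure links (BFS by depth):
  n1('d'): parent n0 fail=0; on 'd' 0 → fail=0;  out {0}∪∅={0}
  n2('de'): parent n1 fail=0; on 'e' 0 → fail=0;  out ∅∪∅=∅
  n3('dea'): parent n2 fail=0; on 'a' 0 → fail=0;  out ∅∪∅=∅
  n4('dead'): parent n3 fail=0; on 'd' 0 → fail=1;  out ∅∪{0}={0}
  n5('deadb'): parent n4 fail=1; on 'b' 1→0 → fail=0;  out ∅∪∅=∅
  n6('deadbc'): parent n5 fail=0; on 'c' 0 → fail=0;  out {1}∪∅={1}

Scan:
pos 0 'a': at 0
pos 1 'a': at 0
pos 2 'd': at 1  ** P0@[2:2]
pos 3 'd': at 1 (via fail)  ** P0@[3:3]
pos 4 'e': at 2
pos 5 'a': at 3
pos 6 'd': at 4  ** P0@[6:6]
pos 7 'b': at 5
pos 8 'c': at 6  ** P1@[3:8]
pos 9 'a': at 0 (via fail)
pos 10 'c': at 0
pos 11 'e': at 0
pos 12 'e': at 0
pos 13 'a': at 0
pos 14 'd': at 1  ** P0@[14:14]
pos 15 'c': at 0 (via fail)
pos 16 'a': at 0
pos 17 'b': at 0
pos 18 'd': at 1  ** P0@[18:18]
pos 19 'd': at 1 (via fail)  ** P0@[19:19]
pos 20 'e': at 2
pos 21 'a': at 3
pos 22 'd': at 4  ** P0@[22:22]
pos 23 'b': at 5
pos 24 'c': at 6  ** P1@[19:24]
pos 25 'a': at 0 (via fail)
pos 26 'd': at 1  ** P0@[26:26]
pos 27 'd': at 1 (via fail)  ** P0@[27:27]
pos 28 'e': at 2
pos 29 'a': at 3
pos 30 'd': at 4  ** P0@[30:30]
pos 31 'b': at 5
pos 32 'c': at 6  ** P1@[27:32]
pos 33 'd': at 1 (via fail)  ** P0@[33:33]
pos 34 'e': at 2
pos 35 'a': at 3
pos 36 'd': at 4  ** P0@[36:36]
pos 37 'b': at 5
pos 38 'c': at 6  ** P1@[33:38]

Matches: [[2,0],[3,0],[6,0],[8,1],[14,0],[18,0],[19,0],[22,0],[24,1],[26,0],[27,0],[30,0],[32,1],[33,0],[36,0],[38,1]]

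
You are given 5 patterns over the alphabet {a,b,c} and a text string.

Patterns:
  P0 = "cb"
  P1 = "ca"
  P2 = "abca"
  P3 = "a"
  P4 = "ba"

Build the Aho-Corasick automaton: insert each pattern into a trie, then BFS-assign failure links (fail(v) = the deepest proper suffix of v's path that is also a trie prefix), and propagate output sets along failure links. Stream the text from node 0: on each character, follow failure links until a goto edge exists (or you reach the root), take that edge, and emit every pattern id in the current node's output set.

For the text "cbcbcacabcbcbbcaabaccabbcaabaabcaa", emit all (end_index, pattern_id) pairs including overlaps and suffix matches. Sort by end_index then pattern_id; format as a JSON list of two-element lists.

Build automaton:
Trie (insert patterns):
  n0 'ε': a→4 b→8 c→1
  n1 'c': a→3 b→2
  n2 'cb': ·  [P0 ends]
  n3 'ca': ·  [P1 ends]
  n4 'a': b→5  [P3 ends]
  n5 'ab': c→6
  n6 'abc': a→7
  n7 'abca': ·  [P2 ends]
  n8 'b': a→9
  n9 'ba': ·  [P4 ends]

Failure links (BFS by depth):
  n1('c'): parent n0 fail=0; on 'c' 0 → fail=0;  out ∅∪∅=∅
  n4('a'): parent n0 fail=0; on 'a' 0 → fail=0;  out {3}∪∅={3}
  n8('b'): parent n0 fail=0; on 'b' 0 → fail=0;  out ∅∪∅=∅
  n2('cb'): parent n1 fail=0; on 'b' 0 → fail=8;  out {0}∪∅={0}
  n3('ca'): parent n1 fail=0; on 'a' 0 → fail=4;  out {1}∪{3}={1,3}
  n5('ab'): parent n4 fail=0; on 'b' 0 → fail=8;  out ∅∪∅=∅
  n9('ba'): parent n8 fail=0; on 'a' 0 → fail=4;  out {4}∪{3}={3,4}
  n6('abc'): parent n5 fail=8; on 'c' 8→0 → fail=1;  out ∅∪∅=∅
  n7('abca'): parent n6 fail=1; on 'a' 1 → fail=3;  out {2}∪{1,3}={1,2,3}

Scan:
[0] read 'c'  n0⇒n1
[1] read 'b'  n1⇒n2  emit P0@[0:1]
[2] read 'c'  n2⇒n1 (fail-walked)
[3] read 'b'  n1⇒n2  emit P0@[2:3]
[4] read 'c'  n2⇒n1 (fail-walked)
[5] read 'a'  n1⇒n3  emit P1@[4:5],P3@[5:5]
[6] read 'c'  n3⇒n1 (fail-walked)
[7] read 'a'  n1⇒n3  emit P1@[6:7],P3@[7:7]
[8] read 'b'  n3⇒n5 (fail-walked)
[9] read 'c'  n5⇒n6
[10] read 'b'  n6⇒n2 (fail-walked)  emit P0@[9:10]
[11] read 'c'  n2⇒n1 (fail-walked)
[12] read 'b'  n1⇒n2  emit P0@[11:12]
[13] read 'b'  n2⇒n8 (fail-walked)
[14] read 'c'  n8⇒n1 (fail-walked)
[15] read 'a'  n1⇒n3  emit P1@[14:15],P3@[15:15]
[16] read 'a'  n3⇒n4 (fail-walked)  emit P3@[16:16]
[17] read 'b'  n4⇒n5
[18] read 'a'  n5⇒n9 (fail-walked)  emit P3@[18:18],P4@[17:18]
[19] read 'c'  n9⇒n1 (fail-walked)
[20] read 'c'  n1⇒n1 (fail-walked)
[21] read 'a'  n1⇒n3  emit P1@[20:21],P3@[21:21]
[22] read 'b'  n3⇒n5 (fail-walked)
[23] read 'b'  n5⇒n8 (fail-walked)
[24] read 'c'  n8⇒n1 (fail-walked)
[25] read 'a'  n1⇒n3  emit P1@[24:25],P3@[25:25]
[26] read 'a'  n3⇒n4 (fail-walked)  emit P3@[26:26]
[27] read 'b'  n4⇒n5
[28] read 'a'  n5⇒n9 (fail-walked)  emit P3@[28:28],P4@[27:28]
[29] read 'a'  n9⇒n4 (fail-walked)  emit P3@[29:29]
[30] read 'b'  n4⇒n5
[31] read 'c'  n5⇒n6
[32] read 'a'  n6⇒n7  emit P1@[31:32],P2@[29:32],P3@[32:32]
[33] read 'a'  n7⇒n4 (fail-walked)  emit P3@[33:33]

All matches (sorted): [[1,0],[3,0],[5,1],[5,3],[7,1],[7,3],[10,0],[12,0],[15,1],[15,3],[16,3],[18,3],[18,4],[21,1],[21,3],[25,1],[25,3],[26,3],[28,3],[28,4],[29,3],[32,1],[32,2],[32,3],[33,3]]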